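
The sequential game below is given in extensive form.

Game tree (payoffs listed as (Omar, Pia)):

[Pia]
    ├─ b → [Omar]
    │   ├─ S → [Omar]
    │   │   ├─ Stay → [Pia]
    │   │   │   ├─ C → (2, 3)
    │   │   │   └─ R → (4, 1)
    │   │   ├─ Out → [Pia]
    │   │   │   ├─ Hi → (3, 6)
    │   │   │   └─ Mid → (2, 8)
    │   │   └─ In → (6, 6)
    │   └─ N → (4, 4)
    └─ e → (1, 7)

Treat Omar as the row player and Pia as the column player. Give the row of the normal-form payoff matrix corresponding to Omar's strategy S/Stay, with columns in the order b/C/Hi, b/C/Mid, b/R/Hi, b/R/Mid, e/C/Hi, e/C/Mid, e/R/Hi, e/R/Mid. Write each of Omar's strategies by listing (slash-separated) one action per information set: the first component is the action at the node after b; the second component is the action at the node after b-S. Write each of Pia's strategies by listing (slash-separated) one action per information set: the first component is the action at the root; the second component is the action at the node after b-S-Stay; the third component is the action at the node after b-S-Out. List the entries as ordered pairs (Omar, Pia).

(2,3) (2,3) (4,1) (4,1) (1,7) (1,7) (1,7) (1,7)

vs b/C/Hi: Pia plays b → Omar plays S at [b] → Omar plays Stay at [b-S] → Pia plays C at [b-S-Stay] → (2, 3)
vs b/C/Mid: Pia plays b → Omar plays S at [b] → Omar plays Stay at [b-S] → Pia plays C at [b-S-Stay] → (2, 3)
vs b/R/Hi: Pia plays b → Omar plays S at [b] → Omar plays Stay at [b-S] → Pia plays R at [b-S-Stay] → (4, 1)
vs b/R/Mid: Pia plays b → Omar plays S at [b] → Omar plays Stay at [b-S] → Pia plays R at [b-S-Stay] → (4, 1)
vs e/C/Hi: Pia plays e → (1, 7)
vs e/C/Mid: Pia plays e → (1, 7)
vs e/R/Hi: Pia plays e → (1, 7)
vs e/R/Mid: Pia plays e → (1, 7)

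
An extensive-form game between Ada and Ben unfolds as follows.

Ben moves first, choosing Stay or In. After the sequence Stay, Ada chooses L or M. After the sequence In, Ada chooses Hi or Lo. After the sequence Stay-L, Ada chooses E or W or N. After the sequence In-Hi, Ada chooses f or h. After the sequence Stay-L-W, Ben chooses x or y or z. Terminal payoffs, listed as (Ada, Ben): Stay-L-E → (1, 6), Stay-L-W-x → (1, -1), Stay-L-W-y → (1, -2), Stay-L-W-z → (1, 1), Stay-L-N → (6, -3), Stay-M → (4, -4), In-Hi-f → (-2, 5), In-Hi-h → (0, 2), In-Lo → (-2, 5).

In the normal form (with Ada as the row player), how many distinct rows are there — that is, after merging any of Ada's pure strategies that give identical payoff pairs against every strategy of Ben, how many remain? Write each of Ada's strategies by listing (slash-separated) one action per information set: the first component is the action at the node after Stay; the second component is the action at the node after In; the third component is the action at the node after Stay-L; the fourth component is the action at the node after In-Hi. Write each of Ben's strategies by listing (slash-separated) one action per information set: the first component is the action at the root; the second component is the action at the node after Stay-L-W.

Ada has 24 pure strategies: L/Hi/E/f, L/Hi/E/h, L/Hi/W/f, L/Hi/W/h, L/Hi/N/f, L/Hi/N/h, L/Lo/E/f, L/Lo/E/h, L/Lo/W/f, L/Lo/W/h, L/Lo/N/f, L/Lo/N/h, M/Hi/E/f, M/Hi/E/h, M/Hi/W/f, M/Hi/W/h, M/Hi/N/f, M/Hi/N/h, M/Lo/E/f, M/Lo/E/h, M/Lo/W/f, M/Lo/W/h, M/Lo/N/f, M/Lo/N/h. Columns: Stay/x, Stay/y, Stay/z, In/x, In/y, In/z.
{L/Hi/E/f, L/Lo/E/f, L/Lo/E/h} → row (1,6) (1,6) (1,6) (-2,5) (-2,5) (-2,5)
{L/Hi/E/h} → row (1,6) (1,6) (1,6) (0,2) (0,2) (0,2)
{L/Hi/W/f, L/Lo/W/f, L/Lo/W/h} → row (1,-1) (1,-2) (1,1) (-2,5) (-2,5) (-2,5)
{L/Hi/W/h} → row (1,-1) (1,-2) (1,1) (0,2) (0,2) (0,2)
{L/Hi/N/f, L/Lo/N/f, L/Lo/N/h} → row (6,-3) (6,-3) (6,-3) (-2,5) (-2,5) (-2,5)
{L/Hi/N/h} → row (6,-3) (6,-3) (6,-3) (0,2) (0,2) (0,2)
{M/Hi/E/f, M/Hi/W/f, M/Hi/N/f, M/Lo/E/f, M/Lo/E/h, M/Lo/W/f, M/Lo/W/h, M/Lo/N/f, M/Lo/N/h} → row (4,-4) (4,-4) (4,-4) (-2,5) (-2,5) (-2,5)
{M/Hi/E/h, M/Hi/W/h, M/Hi/N/h} → row (4,-4) (4,-4) (4,-4) (0,2) (0,2) (0,2)
That's 8 distinct rows out of 24 strategies.

8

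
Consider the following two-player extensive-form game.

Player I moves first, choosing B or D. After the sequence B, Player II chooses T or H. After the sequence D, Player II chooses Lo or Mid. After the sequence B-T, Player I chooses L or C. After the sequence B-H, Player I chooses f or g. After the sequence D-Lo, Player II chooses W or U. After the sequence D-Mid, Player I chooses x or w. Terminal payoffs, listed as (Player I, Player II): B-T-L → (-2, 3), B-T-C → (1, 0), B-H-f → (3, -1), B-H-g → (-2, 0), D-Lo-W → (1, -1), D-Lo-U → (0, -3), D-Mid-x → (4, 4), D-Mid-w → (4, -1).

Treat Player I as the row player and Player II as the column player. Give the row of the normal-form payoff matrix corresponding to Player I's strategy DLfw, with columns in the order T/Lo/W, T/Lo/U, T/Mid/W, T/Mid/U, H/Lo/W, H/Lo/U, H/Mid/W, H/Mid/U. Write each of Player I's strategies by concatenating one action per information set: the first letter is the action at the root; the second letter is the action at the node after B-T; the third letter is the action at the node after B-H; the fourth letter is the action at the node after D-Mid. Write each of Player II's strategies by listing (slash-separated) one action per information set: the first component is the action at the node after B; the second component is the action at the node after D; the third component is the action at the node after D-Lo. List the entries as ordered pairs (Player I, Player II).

(1,-1) (0,-3) (4,-1) (4,-1) (1,-1) (0,-3) (4,-1) (4,-1)

vs T/Lo/W: Player I plays D → Player II plays Lo at [D] → Player II plays W at [D-Lo] → (1, -1)
vs T/Lo/U: Player I plays D → Player II plays Lo at [D] → Player II plays U at [D-Lo] → (0, -3)
vs T/Mid/W: Player I plays D → Player II plays Mid at [D] → Player I plays w at [D-Mid] → (4, -1)
vs T/Mid/U: Player I plays D → Player II plays Mid at [D] → Player I plays w at [D-Mid] → (4, -1)
vs H/Lo/W: Player I plays D → Player II plays Lo at [D] → Player II plays W at [D-Lo] → (1, -1)
vs H/Lo/U: Player I plays D → Player II plays Lo at [D] → Player II plays U at [D-Lo] → (0, -3)
vs H/Mid/W: Player I plays D → Player II plays Mid at [D] → Player I plays w at [D-Mid] → (4, -1)
vs H/Mid/U: Player I plays D → Player II plays Mid at [D] → Player I plays w at [D-Mid] → (4, -1)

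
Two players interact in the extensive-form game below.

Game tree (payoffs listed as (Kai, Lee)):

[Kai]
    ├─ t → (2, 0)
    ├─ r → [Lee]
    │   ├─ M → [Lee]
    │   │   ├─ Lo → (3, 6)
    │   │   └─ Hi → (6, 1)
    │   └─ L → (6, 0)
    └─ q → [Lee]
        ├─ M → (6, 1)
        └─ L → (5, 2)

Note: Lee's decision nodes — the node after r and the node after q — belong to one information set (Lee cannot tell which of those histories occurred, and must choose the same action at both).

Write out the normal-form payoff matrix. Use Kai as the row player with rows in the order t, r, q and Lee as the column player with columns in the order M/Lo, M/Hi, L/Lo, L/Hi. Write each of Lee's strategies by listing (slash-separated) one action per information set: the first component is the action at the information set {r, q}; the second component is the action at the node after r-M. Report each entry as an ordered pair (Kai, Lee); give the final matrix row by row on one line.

         M/Lo     M/Hi     L/Lo     L/Hi
   t    (2,0)    (2,0)    (2,0)    (2,0)
   r    (3,6)    (6,1)    (6,0)    (6,0)
   q    (6,1)    (6,1)    (5,2)    (5,2)

t: (2,0) (2,0) (2,0) (2,0) | r: (3,6) (6,1) (6,0) (6,0) | q: (6,1) (6,1) (5,2) (5,2)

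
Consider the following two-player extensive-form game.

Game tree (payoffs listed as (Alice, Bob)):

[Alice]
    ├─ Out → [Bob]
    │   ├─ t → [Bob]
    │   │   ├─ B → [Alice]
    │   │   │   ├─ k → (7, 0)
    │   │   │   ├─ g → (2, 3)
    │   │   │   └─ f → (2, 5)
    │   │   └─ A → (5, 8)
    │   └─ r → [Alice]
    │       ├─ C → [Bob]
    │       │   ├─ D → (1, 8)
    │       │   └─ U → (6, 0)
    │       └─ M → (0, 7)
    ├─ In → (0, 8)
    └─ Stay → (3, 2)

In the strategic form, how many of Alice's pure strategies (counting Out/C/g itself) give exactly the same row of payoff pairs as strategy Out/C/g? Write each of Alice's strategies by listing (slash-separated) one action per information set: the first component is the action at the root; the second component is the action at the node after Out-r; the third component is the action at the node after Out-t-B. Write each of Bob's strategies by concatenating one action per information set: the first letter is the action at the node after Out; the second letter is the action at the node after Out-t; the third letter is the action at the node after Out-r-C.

1

Row for Out/C/g (columns tBD, tBU, tAD, tAU, rBD, rBU, rAD, rAU): (2,3) (2,3) (5,8) (5,8) (1,8) (6,0) (1,8) (6,0).
Every one of Alice's information sets is on the play path for some reply by Bob when Alice follows Out/C/g.
Changing the action at any of them therefore changes at least one column, so only Out/C/g itself gives this row.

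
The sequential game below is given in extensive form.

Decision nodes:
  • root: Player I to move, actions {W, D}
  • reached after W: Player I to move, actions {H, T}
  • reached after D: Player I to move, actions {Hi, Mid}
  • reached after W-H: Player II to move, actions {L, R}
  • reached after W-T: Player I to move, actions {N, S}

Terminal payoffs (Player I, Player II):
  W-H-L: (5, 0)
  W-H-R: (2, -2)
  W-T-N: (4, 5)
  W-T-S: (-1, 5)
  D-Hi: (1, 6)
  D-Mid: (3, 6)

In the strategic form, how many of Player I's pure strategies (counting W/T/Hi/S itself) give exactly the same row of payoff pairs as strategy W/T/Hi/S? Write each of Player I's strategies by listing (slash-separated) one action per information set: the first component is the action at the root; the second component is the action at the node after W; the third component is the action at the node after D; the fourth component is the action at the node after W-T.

2

Row for W/T/Hi/S (columns L, R): (-1,5) (-1,5).
Under W/T/Hi/S, Player I's choice at the node after D can never be reached regardless of what Player II does, so varying those choices leaves every outcome unchanged.
Holding the reachable choices fixed and varying the unreachable one freely already gives 2 equivalent strategies.
No other strategy reproduces this row, so those 2 are the full class: W/T/Hi/S, W/T/Mid/S.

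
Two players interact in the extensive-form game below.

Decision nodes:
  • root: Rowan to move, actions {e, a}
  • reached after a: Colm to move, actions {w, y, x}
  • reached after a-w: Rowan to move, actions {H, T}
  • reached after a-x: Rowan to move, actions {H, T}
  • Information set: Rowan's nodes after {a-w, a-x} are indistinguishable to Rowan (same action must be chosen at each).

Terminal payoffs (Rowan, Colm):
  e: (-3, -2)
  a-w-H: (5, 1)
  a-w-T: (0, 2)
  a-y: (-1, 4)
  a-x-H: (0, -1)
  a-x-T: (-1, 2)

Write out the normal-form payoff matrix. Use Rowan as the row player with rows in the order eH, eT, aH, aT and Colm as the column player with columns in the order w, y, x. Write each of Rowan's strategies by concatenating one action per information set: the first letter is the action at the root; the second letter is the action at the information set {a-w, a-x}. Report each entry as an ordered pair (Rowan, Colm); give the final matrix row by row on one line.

eH: (-3,-2) (-3,-2) (-3,-2) | eT: (-3,-2) (-3,-2) (-3,-2) | aH: (5,1) (-1,4) (0,-1) | aT: (0,2) (-1,4) (-1,2)

            w        y        x
  eH  (-3,-2)  (-3,-2)  (-3,-2)
  eT  (-3,-2)  (-3,-2)  (-3,-2)
  aH    (5,1)   (-1,4)   (0,-1)
  aT    (0,2)   (-1,4)   (-1,2)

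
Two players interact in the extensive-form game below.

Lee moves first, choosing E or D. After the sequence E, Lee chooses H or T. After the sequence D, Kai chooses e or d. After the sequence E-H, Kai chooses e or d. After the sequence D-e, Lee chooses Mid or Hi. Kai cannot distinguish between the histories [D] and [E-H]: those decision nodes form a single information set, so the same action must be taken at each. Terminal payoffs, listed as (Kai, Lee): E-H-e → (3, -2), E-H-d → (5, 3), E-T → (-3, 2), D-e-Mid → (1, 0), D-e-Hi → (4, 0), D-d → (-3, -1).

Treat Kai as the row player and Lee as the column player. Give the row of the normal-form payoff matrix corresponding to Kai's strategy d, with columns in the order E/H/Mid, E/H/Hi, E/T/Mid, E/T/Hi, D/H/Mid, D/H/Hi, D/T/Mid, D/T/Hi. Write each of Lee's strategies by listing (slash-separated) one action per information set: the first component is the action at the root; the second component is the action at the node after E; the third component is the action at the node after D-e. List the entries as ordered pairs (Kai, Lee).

(5,3) (5,3) (-3,2) (-3,2) (-3,-1) (-3,-1) (-3,-1) (-3,-1)

vs E/H/Mid: Lee plays E → Lee plays H at [E] → Kai plays d at [E-H] → (5, 3)
vs E/H/Hi: Lee plays E → Lee plays H at [E] → Kai plays d at [E-H] → (5, 3)
vs E/T/Mid: Lee plays E → Lee plays T at [E] → (-3, 2)
vs E/T/Hi: Lee plays E → Lee plays T at [E] → (-3, 2)
vs D/H/Mid: Lee plays D → Kai plays d at [D] → (-3, -1)
vs D/H/Hi: Lee plays D → Kai plays d at [D] → (-3, -1)
vs D/T/Mid: Lee plays D → Kai plays d at [D] → (-3, -1)
vs D/T/Hi: Lee plays D → Kai plays d at [D] → (-3, -1)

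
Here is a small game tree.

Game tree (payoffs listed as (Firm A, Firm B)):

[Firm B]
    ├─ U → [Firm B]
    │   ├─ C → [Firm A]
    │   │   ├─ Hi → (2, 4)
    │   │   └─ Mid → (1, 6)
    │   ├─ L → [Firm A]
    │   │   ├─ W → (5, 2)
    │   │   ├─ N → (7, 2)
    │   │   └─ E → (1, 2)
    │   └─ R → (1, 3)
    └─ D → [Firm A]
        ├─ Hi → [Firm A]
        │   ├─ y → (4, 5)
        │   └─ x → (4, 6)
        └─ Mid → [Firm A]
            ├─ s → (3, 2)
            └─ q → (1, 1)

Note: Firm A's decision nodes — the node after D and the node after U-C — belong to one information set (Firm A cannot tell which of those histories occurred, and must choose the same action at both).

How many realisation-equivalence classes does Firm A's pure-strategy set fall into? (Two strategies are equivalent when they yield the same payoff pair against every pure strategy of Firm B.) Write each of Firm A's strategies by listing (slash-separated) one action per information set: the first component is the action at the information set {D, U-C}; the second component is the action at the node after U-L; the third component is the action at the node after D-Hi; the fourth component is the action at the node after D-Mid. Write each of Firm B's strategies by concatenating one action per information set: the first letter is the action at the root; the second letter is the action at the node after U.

Firm A has 24 pure strategies: Hi/W/y/s, Hi/W/y/q, Hi/W/x/s, Hi/W/x/q, Hi/N/y/s, Hi/N/y/q, Hi/N/x/s, Hi/N/x/q, Hi/E/y/s, Hi/E/y/q, Hi/E/x/s, Hi/E/x/q, Mid/W/y/s, Mid/W/y/q, Mid/W/x/s, Mid/W/x/q, Mid/N/y/s, Mid/N/y/q, Mid/N/x/s, Mid/N/x/q, Mid/E/y/s, Mid/E/y/q, Mid/E/x/s, Mid/E/x/q. Columns: UC, UL, UR, DC, DL, DR.
{Hi/W/y/s, Hi/W/y/q} → row (2,4) (5,2) (1,3) (4,5) (4,5) (4,5)
{Hi/W/x/s, Hi/W/x/q} → row (2,4) (5,2) (1,3) (4,6) (4,6) (4,6)
{Hi/N/y/s, Hi/N/y/q} → row (2,4) (7,2) (1,3) (4,5) (4,5) (4,5)
{Hi/N/x/s, Hi/N/x/q} → row (2,4) (7,2) (1,3) (4,6) (4,6) (4,6)
{Hi/E/y/s, Hi/E/y/q} → row (2,4) (1,2) (1,3) (4,5) (4,5) (4,5)
{Hi/E/x/s, Hi/E/x/q} → row (2,4) (1,2) (1,3) (4,6) (4,6) (4,6)
{Mid/W/y/s, Mid/W/x/s} → row (1,6) (5,2) (1,3) (3,2) (3,2) (3,2)
{Mid/W/y/q, Mid/W/x/q} → row (1,6) (5,2) (1,3) (1,1) (1,1) (1,1)
{Mid/N/y/s, Mid/N/x/s} → row (1,6) (7,2) (1,3) (3,2) (3,2) (3,2)
{Mid/N/y/q, Mid/N/x/q} → row (1,6) (7,2) (1,3) (1,1) (1,1) (1,1)
{Mid/E/y/s, Mid/E/x/s} → row (1,6) (1,2) (1,3) (3,2) (3,2) (3,2)
{Mid/E/y/q, Mid/E/x/q} → row (1,6) (1,2) (1,3) (1,1) (1,1) (1,1)
That's 12 distinct rows out of 24 strategies.

12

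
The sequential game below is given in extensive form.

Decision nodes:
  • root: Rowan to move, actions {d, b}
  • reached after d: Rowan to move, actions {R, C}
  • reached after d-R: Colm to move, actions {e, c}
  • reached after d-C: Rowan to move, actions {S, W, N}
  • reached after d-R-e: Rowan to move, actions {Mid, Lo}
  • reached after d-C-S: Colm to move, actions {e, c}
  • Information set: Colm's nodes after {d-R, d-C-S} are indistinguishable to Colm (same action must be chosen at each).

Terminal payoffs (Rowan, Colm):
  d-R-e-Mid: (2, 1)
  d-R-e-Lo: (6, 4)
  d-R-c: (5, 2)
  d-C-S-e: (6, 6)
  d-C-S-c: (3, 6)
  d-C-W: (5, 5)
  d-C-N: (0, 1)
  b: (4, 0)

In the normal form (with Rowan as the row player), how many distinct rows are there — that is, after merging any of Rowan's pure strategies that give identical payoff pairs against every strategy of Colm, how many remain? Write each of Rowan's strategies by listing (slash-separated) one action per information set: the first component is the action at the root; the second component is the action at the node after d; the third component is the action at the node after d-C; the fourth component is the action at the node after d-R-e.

Rowan has 24 pure strategies: d/R/S/Mid, d/R/S/Lo, d/R/W/Mid, d/R/W/Lo, d/R/N/Mid, d/R/N/Lo, d/C/S/Mid, d/C/S/Lo, d/C/W/Mid, d/C/W/Lo, d/C/N/Mid, d/C/N/Lo, b/R/S/Mid, b/R/S/Lo, b/R/W/Mid, b/R/W/Lo, b/R/N/Mid, b/R/N/Lo, b/C/S/Mid, b/C/S/Lo, b/C/W/Mid, b/C/W/Lo, b/C/N/Mid, b/C/N/Lo. Columns: e, c.
{d/R/S/Mid, d/R/W/Mid, d/R/N/Mid} → row (2,1) (5,2)
{d/R/S/Lo, d/R/W/Lo, d/R/N/Lo} → row (6,4) (5,2)
{d/C/S/Mid, d/C/S/Lo} → row (6,6) (3,6)
{d/C/W/Mid, d/C/W/Lo} → row (5,5) (5,5)
{d/C/N/Mid, d/C/N/Lo} → row (0,1) (0,1)
{b/R/S/Mid, b/R/S/Lo, b/R/W/Mid, b/R/W/Lo, b/R/N/Mid, b/R/N/Lo, b/C/S/Mid, b/C/S/Lo, b/C/W/Mid, b/C/W/Lo, b/C/N/Mid, b/C/N/Lo} → row (4,0) (4,0)
That's 6 distinct rows out of 24 strategies.

6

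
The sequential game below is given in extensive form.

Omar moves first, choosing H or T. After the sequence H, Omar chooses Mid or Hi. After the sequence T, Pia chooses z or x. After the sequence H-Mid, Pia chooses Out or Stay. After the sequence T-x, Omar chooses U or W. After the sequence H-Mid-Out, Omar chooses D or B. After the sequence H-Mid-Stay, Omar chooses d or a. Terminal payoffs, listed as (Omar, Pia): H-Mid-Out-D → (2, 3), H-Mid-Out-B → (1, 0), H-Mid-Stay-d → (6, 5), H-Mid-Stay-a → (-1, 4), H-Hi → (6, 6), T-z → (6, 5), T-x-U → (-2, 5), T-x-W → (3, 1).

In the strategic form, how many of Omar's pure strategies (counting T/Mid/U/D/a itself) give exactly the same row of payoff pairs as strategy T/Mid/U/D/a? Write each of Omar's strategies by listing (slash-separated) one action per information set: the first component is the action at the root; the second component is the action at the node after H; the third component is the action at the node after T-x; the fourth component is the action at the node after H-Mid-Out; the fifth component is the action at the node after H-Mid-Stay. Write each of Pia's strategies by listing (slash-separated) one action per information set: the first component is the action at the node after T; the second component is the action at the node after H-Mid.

Row for T/Mid/U/D/a (columns z/Out, z/Stay, x/Out, x/Stay): (6,5) (6,5) (-2,5) (-2,5).
Under T/Mid/U/D/a, Omar's choice at the node after H and at the node after H-Mid-Out and at the node after H-Mid-Stay can never be reached regardless of what Pia does, so varying those choices leaves every outcome unchanged.
Holding the reachable choices fixed and varying the unreachable ones freely already gives 2 × 2 × 2 = 8 equivalent strategies.
No other strategy reproduces this row, so those 8 are the full class: T/Mid/U/D/d, T/Mid/U/D/a, T/Mid/U/B/d, T/Mid/U/B/a, T/Hi/U/D/d, T/Hi/U/D/a, T/Hi/U/B/d, T/Hi/U/B/a.

8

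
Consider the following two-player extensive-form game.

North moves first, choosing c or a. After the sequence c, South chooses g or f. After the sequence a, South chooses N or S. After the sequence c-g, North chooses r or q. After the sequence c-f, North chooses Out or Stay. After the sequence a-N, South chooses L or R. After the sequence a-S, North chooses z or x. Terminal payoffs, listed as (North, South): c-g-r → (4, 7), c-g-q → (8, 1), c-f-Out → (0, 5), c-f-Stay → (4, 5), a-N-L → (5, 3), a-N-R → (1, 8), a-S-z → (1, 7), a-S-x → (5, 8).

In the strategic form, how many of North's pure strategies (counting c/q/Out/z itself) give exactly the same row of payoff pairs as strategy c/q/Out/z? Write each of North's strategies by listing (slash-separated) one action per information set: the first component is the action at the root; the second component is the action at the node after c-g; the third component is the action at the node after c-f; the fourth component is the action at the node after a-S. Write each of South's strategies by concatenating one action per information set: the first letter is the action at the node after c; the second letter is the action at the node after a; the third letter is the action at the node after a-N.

2

Row for c/q/Out/z (columns gNL, gNR, gSL, gSR, fNL, fNR, fSL, fSR): (8,1) (8,1) (8,1) (8,1) (0,5) (0,5) (0,5) (0,5).
Under c/q/Out/z, North's choice at the node after a-S can never be reached regardless of what South does, so varying those choices leaves every outcome unchanged.
Holding the reachable choices fixed and varying the unreachable one freely already gives 2 equivalent strategies.
No other strategy reproduces this row, so those 2 are the full class: c/q/Out/z, c/q/Out/x.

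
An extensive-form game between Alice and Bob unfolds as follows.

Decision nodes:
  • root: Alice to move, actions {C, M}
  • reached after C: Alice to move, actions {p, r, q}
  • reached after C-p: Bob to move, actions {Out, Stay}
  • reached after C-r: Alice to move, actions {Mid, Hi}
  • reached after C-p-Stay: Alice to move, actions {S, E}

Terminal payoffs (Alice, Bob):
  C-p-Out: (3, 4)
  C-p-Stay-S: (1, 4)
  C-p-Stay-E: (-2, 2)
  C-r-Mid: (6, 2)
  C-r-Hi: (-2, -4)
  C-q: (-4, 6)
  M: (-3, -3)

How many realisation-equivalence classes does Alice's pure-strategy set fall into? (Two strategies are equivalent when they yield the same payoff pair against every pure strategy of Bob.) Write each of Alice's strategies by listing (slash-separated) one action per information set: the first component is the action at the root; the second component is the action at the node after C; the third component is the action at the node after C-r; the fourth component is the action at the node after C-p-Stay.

Alice has 24 pure strategies: C/p/Mid/S, C/p/Mid/E, C/p/Hi/S, C/p/Hi/E, C/r/Mid/S, C/r/Mid/E, C/r/Hi/S, C/r/Hi/E, C/q/Mid/S, C/q/Mid/E, C/q/Hi/S, C/q/Hi/E, M/p/Mid/S, M/p/Mid/E, M/p/Hi/S, M/p/Hi/E, M/r/Mid/S, M/r/Mid/E, M/r/Hi/S, M/r/Hi/E, M/q/Mid/S, M/q/Mid/E, M/q/Hi/S, M/q/Hi/E. Columns: Out, Stay.
{C/p/Mid/S, C/p/Hi/S} → row (3,4) (1,4)
{C/p/Mid/E, C/p/Hi/E} → row (3,4) (-2,2)
{C/r/Mid/S, C/r/Mid/E} → row (6,2) (6,2)
{C/r/Hi/S, C/r/Hi/E} → row (-2,-4) (-2,-4)
{C/q/Mid/S, C/q/Mid/E, C/q/Hi/S, C/q/Hi/E} → row (-4,6) (-4,6)
{M/p/Mid/S, M/p/Mid/E, M/p/Hi/S, M/p/Hi/E, M/r/Mid/S, M/r/Mid/E, M/r/Hi/S, M/r/Hi/E, M/q/Mid/S, M/q/Mid/E, M/q/Hi/S, M/q/Hi/E} → row (-3,-3) (-3,-3)
That's 6 distinct rows out of 24 strategies.

6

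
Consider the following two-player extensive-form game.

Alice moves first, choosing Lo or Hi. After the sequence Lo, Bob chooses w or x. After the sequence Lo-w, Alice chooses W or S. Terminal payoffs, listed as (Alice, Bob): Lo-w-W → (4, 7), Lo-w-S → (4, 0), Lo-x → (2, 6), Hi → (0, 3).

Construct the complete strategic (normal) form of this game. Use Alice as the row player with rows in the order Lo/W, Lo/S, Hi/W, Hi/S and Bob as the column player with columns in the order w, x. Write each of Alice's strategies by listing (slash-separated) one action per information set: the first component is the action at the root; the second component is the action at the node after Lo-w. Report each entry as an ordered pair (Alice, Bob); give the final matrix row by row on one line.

Lo/W: (4,7) (2,6) | Lo/S: (4,0) (2,6) | Hi/W: (0,3) (0,3) | Hi/S: (0,3) (0,3)

            w        x
Lo/W    (4,7)    (2,6)
Lo/S    (4,0)    (2,6)
Hi/W    (0,3)    (0,3)
Hi/S    (0,3)    (0,3)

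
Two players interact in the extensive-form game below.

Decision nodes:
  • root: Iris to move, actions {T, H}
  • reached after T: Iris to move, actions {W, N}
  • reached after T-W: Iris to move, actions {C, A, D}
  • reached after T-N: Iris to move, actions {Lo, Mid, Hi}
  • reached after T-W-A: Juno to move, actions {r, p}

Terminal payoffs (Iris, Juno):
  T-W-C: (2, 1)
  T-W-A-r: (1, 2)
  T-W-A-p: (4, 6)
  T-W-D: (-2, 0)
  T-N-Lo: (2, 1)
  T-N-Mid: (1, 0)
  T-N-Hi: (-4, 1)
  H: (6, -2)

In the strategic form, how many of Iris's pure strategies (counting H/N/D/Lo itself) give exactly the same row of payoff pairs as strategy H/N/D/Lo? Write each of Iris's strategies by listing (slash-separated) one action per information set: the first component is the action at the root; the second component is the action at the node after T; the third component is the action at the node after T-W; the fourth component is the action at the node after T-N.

Row for H/N/D/Lo (columns r, p): (6,-2) (6,-2).
Under H/N/D/Lo, Iris's choice at the node after T and at the node after T-W and at the node after T-N can never be reached regardless of what Juno does, so varying those choices leaves every outcome unchanged.
Holding the reachable choices fixed and varying the unreachable ones freely already gives 2 × 3 × 3 = 18 equivalent strategies.
No other strategy reproduces this row, so those 18 are the full class: H/W/C/Lo, H/W/C/Mid, H/W/C/Hi, H/W/A/Lo, H/W/A/Mid, H/W/A/Hi, H/W/D/Lo, H/W/D/Mid, H/W/D/Hi, H/N/C/Lo, H/N/C/Mid, H/N/C/Hi, H/N/A/Lo, H/N/A/Mid, H/N/A/Hi, H/N/D/Lo, H/N/D/Mid, H/N/D/Hi.

18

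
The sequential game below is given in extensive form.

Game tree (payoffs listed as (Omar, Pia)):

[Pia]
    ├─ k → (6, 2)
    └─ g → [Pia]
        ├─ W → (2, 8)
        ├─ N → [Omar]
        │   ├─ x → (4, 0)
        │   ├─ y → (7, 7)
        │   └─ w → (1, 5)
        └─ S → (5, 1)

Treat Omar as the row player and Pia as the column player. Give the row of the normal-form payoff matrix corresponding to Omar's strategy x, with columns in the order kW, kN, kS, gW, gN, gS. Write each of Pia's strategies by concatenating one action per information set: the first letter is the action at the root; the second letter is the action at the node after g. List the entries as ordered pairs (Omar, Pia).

(6,2) (6,2) (6,2) (2,8) (4,0) (5,1)

vs kW: Pia plays k → (6, 2)
vs kN: Pia plays k → (6, 2)
vs kS: Pia plays k → (6, 2)
vs gW: Pia plays g → Pia plays W at [g] → (2, 8)
vs gN: Pia plays g → Pia plays N at [g] → Omar plays x at [g-N] → (4, 0)
vs gS: Pia plays g → Pia plays S at [g] → (5, 1)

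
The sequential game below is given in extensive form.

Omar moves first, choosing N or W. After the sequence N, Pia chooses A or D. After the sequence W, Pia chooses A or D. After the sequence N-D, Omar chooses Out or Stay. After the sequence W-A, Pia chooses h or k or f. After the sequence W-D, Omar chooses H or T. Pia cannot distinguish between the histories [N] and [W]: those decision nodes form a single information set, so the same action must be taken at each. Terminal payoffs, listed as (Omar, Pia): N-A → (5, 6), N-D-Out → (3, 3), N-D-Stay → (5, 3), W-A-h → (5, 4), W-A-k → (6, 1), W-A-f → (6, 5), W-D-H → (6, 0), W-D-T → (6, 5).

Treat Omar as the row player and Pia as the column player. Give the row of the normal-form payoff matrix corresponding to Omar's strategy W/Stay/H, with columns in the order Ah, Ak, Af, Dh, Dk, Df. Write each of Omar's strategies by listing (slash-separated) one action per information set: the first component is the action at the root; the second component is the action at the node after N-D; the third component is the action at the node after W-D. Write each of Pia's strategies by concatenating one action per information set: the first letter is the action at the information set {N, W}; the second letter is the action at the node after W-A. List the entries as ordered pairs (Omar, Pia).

(5,4) (6,1) (6,5) (6,0) (6,0) (6,0)

vs Ah: Omar plays W → Pia plays A at [W] → Pia plays h at [W-A] → (5, 4)
vs Ak: Omar plays W → Pia plays A at [W] → Pia plays k at [W-A] → (6, 1)
vs Af: Omar plays W → Pia plays A at [W] → Pia plays f at [W-A] → (6, 5)
vs Dh: Omar plays W → Pia plays D at [W] → Omar plays H at [W-D] → (6, 0)
vs Dk: Omar plays W → Pia plays D at [W] → Omar plays H at [W-D] → (6, 0)
vs Df: Omar plays W → Pia plays D at [W] → Omar plays H at [W-D] → (6, 0)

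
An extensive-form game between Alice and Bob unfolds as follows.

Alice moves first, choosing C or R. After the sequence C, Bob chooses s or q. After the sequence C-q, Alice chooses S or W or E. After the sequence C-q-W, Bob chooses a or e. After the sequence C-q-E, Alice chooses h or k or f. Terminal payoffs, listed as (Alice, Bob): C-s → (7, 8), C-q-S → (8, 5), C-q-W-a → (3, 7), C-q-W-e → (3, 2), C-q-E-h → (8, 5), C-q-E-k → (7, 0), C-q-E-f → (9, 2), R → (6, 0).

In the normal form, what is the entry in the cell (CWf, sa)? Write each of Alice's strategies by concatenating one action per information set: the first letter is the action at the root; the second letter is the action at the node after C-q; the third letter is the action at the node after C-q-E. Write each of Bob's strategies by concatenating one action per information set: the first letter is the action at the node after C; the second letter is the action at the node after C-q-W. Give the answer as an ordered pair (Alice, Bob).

Trace the play path from the root:
  Alice plays C
  Bob plays s at [C]
→ terminal payoff (7, 8).
(Alice's choice at the node after C-q is never reached on this path, so it doesn't affect the outcome.)

(7, 8)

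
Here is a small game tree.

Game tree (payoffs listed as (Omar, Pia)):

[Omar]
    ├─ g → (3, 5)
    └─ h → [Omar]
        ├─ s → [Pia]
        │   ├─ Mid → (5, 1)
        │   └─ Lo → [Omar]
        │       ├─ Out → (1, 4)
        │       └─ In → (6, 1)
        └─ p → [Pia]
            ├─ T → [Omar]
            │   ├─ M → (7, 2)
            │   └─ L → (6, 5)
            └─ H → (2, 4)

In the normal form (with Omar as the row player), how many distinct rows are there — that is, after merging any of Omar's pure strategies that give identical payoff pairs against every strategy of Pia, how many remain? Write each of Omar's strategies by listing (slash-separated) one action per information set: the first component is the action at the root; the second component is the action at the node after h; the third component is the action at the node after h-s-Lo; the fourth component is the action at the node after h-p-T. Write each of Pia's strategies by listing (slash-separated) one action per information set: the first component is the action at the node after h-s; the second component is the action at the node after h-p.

5

Omar has 16 pure strategies: g/s/Out/M, g/s/Out/L, g/s/In/M, g/s/In/L, g/p/Out/M, g/p/Out/L, g/p/In/M, g/p/In/L, h/s/Out/M, h/s/Out/L, h/s/In/M, h/s/In/L, h/p/Out/M, h/p/Out/L, h/p/In/M, h/p/In/L. Columns: Mid/T, Mid/H, Lo/T, Lo/H.
{g/s/Out/M, g/s/Out/L, g/s/In/M, g/s/In/L, g/p/Out/M, g/p/Out/L, g/p/In/M, g/p/In/L} → row (3,5) (3,5) (3,5) (3,5)
{h/s/Out/M, h/s/Out/L} → row (5,1) (5,1) (1,4) (1,4)
{h/s/In/M, h/s/In/L} → row (5,1) (5,1) (6,1) (6,1)
{h/p/Out/M, h/p/In/M} → row (7,2) (2,4) (7,2) (2,4)
{h/p/Out/L, h/p/In/L} → row (6,5) (2,4) (6,5) (2,4)
That's 5 distinct rows out of 16 strategies.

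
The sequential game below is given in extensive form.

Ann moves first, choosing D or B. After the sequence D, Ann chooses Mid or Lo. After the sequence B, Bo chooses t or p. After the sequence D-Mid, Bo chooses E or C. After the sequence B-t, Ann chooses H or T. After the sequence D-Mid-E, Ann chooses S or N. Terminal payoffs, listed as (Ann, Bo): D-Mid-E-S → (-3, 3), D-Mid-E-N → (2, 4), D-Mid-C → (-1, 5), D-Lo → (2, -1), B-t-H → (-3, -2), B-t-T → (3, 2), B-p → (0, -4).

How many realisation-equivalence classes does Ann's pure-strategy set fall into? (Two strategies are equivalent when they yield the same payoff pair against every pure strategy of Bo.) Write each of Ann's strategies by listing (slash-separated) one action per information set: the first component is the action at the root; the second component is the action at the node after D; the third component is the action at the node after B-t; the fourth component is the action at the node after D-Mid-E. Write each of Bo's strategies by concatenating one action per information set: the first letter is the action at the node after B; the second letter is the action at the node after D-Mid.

5

Ann has 16 pure strategies: D/Mid/H/S, D/Mid/H/N, D/Mid/T/S, D/Mid/T/N, D/Lo/H/S, D/Lo/H/N, D/Lo/T/S, D/Lo/T/N, B/Mid/H/S, B/Mid/H/N, B/Mid/T/S, B/Mid/T/N, B/Lo/H/S, B/Lo/H/N, B/Lo/T/S, B/Lo/T/N. Columns: tE, tC, pE, pC.
{D/Mid/H/S, D/Mid/T/S} → row (-3,3) (-1,5) (-3,3) (-1,5)
{D/Mid/H/N, D/Mid/T/N} → row (2,4) (-1,5) (2,4) (-1,5)
{D/Lo/H/S, D/Lo/H/N, D/Lo/T/S, D/Lo/T/N} → row (2,-1) (2,-1) (2,-1) (2,-1)
{B/Mid/H/S, B/Mid/H/N, B/Lo/H/S, B/Lo/H/N} → row (-3,-2) (-3,-2) (0,-4) (0,-4)
{B/Mid/T/S, B/Mid/T/N, B/Lo/T/S, B/Lo/T/N} → row (3,2) (3,2) (0,-4) (0,-4)
That's 5 distinct rows out of 16 strategies.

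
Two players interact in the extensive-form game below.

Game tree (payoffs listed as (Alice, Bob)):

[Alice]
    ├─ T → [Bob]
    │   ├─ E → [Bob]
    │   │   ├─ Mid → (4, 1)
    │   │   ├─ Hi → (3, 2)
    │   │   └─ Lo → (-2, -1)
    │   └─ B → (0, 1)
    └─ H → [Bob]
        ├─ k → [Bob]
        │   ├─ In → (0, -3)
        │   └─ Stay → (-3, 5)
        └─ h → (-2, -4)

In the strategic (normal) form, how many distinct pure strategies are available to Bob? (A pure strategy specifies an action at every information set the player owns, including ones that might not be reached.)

Bob owns the node after T with actions {E, B} — two choices.
Bob owns the node after H with actions {k, h} — two choices.
Bob owns the node after T-E with actions {Mid, Hi, Lo} — three choices.
Bob owns the node after H-k with actions {In, Stay} — two choices.
A pure strategy fixes one action at each information set independently, so the count is the product 2 × 2 × 3 × 2 = 24.

24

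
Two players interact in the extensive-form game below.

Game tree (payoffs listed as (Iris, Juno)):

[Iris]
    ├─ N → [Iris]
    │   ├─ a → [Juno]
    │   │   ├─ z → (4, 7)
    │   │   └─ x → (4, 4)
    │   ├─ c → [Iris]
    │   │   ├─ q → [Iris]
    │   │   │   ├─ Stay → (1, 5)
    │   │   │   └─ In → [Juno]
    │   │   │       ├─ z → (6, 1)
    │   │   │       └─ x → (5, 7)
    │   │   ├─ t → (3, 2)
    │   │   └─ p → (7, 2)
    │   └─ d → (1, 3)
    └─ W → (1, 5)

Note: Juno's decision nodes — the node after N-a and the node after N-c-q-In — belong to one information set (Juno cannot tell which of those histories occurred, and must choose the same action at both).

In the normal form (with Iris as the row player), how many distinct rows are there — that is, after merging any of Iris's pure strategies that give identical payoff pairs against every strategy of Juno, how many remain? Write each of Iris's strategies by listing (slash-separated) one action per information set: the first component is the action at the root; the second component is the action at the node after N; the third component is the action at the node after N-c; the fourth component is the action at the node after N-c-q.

6

Iris has 36 pure strategies: N/a/q/Stay, N/a/q/In, N/a/t/Stay, N/a/t/In, N/a/p/Stay, N/a/p/In, N/c/q/Stay, N/c/q/In, N/c/t/Stay, N/c/t/In, N/c/p/Stay, N/c/p/In, N/d/q/Stay, N/d/q/In, N/d/t/Stay, N/d/t/In, N/d/p/Stay, N/d/p/In, W/a/q/Stay, W/a/q/In, W/a/t/Stay, W/a/t/In, W/a/p/Stay, W/a/p/In, W/c/q/Stay, W/c/q/In, W/c/t/Stay, W/c/t/In, W/c/p/Stay, W/c/p/In, W/d/q/Stay, W/d/q/In, W/d/t/Stay, W/d/t/In, W/d/p/Stay, W/d/p/In. Columns: z, x.
{N/a/q/Stay, N/a/q/In, N/a/t/Stay, N/a/t/In, N/a/p/Stay, N/a/p/In} → row (4,7) (4,4)
{N/c/q/Stay, W/a/q/Stay, W/a/q/In, W/a/t/Stay, W/a/t/In, W/a/p/Stay, W/a/p/In, W/c/q/Stay, W/c/q/In, W/c/t/Stay, W/c/t/In, W/c/p/Stay, W/c/p/In, W/d/q/Stay, W/d/q/In, W/d/t/Stay, W/d/t/In, W/d/p/Stay, W/d/p/In} → row (1,5) (1,5)
{N/c/q/In} → row (6,1) (5,7)
{N/c/t/Stay, N/c/t/In} → row (3,2) (3,2)
{N/c/p/Stay, N/c/p/In} → row (7,2) (7,2)
{N/d/q/Stay, N/d/q/In, N/d/t/Stay, N/d/t/In, N/d/p/Stay, N/d/p/In} → row (1,3) (1,3)
That's 6 distinct rows out of 36 strategies.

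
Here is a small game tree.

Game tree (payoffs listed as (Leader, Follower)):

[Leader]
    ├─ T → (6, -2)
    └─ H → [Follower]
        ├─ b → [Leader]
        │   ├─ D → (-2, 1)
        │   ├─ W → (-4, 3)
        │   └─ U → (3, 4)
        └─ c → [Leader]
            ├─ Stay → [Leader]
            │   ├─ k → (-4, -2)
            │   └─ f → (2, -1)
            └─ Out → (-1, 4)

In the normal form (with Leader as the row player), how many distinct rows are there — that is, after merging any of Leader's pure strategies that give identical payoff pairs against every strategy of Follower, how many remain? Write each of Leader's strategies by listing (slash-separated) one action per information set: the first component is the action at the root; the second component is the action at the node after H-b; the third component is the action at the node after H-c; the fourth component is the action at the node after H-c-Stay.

10

Leader has 24 pure strategies: T/D/Stay/k, T/D/Stay/f, T/D/Out/k, T/D/Out/f, T/W/Stay/k, T/W/Stay/f, T/W/Out/k, T/W/Out/f, T/U/Stay/k, T/U/Stay/f, T/U/Out/k, T/U/Out/f, H/D/Stay/k, H/D/Stay/f, H/D/Out/k, H/D/Out/f, H/W/Stay/k, H/W/Stay/f, H/W/Out/k, H/W/Out/f, H/U/Stay/k, H/U/Stay/f, H/U/Out/k, H/U/Out/f. Columns: b, c.
{T/D/Stay/k, T/D/Stay/f, T/D/Out/k, T/D/Out/f, T/W/Stay/k, T/W/Stay/f, T/W/Out/k, T/W/Out/f, T/U/Stay/k, T/U/Stay/f, T/U/Out/k, T/U/Out/f} → row (6,-2) (6,-2)
{H/D/Stay/k} → row (-2,1) (-4,-2)
{H/D/Stay/f} → row (-2,1) (2,-1)
{H/D/Out/k, H/D/Out/f} → row (-2,1) (-1,4)
{H/W/Stay/k} → row (-4,3) (-4,-2)
{H/W/Stay/f} → row (-4,3) (2,-1)
{H/W/Out/k, H/W/Out/f} → row (-4,3) (-1,4)
{H/U/Stay/k} → row (3,4) (-4,-2)
{H/U/Stay/f} → row (3,4) (2,-1)
{H/U/Out/k, H/U/Out/f} → row (3,4) (-1,4)
That's 10 distinct rows out of 24 strategies.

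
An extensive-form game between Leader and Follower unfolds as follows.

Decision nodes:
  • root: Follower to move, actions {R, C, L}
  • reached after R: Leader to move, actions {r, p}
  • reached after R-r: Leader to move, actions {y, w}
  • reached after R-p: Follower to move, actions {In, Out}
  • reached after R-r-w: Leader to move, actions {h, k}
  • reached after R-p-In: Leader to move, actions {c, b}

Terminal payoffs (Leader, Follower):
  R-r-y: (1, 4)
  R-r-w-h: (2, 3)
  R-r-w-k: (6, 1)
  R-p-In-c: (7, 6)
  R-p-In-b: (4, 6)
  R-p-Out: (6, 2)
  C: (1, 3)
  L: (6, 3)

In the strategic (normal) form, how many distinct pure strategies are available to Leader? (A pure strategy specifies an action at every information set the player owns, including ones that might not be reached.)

Leader owns the node after R with actions {r, p} — two choices.
Leader owns the node after R-r with actions {y, w} — two choices.
Leader owns the node after R-r-w with actions {h, k} — two choices.
Leader owns the node after R-p-In with actions {c, b} — two choices.
A pure strategy fixes one action at each information set independently, so the count is the product 2 × 2 × 2 × 2 = 16.
(For reference, Follower has 6 pure strategies, giving a 16×6 normal-form matrix.)

16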